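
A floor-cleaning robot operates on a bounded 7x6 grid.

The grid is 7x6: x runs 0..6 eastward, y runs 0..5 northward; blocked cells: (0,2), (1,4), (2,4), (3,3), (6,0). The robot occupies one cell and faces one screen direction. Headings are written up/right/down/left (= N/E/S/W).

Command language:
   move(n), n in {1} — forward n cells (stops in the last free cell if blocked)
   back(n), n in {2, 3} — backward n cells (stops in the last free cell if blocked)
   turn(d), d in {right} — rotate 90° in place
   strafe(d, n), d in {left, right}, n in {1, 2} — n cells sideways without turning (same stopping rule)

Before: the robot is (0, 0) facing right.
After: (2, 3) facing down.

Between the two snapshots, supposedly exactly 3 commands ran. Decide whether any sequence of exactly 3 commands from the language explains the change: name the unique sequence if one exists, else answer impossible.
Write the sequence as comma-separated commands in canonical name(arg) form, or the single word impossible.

key: running back(3) before turn(right) would end elsewhere — order is forced
begin: (0, 0) facing right
1. turn(right) → (0, 0) facing down
2. strafe(left, 2) → (2, 0) facing down
3. back(3) → (2, 3) facing down
no other 3-command option fits: unique.

turn(right), strafe(left, 2), back(3)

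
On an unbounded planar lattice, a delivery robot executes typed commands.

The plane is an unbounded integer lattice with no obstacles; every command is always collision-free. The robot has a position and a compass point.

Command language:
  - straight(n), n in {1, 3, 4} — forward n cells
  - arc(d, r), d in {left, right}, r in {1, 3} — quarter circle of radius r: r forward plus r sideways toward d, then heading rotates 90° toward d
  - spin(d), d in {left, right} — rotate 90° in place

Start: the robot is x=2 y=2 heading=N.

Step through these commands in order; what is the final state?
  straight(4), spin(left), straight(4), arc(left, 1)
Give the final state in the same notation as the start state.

initial: x=2 y=2 heading=N
1. straight(4) → x=2 y=6 heading=N
2. spin(left) → x=2 y=6 heading=W
3. straight(4) → x=-2 y=6 heading=W
4. arc(left, 1) → x=-3 y=5 heading=S

x=-3 y=5 heading=S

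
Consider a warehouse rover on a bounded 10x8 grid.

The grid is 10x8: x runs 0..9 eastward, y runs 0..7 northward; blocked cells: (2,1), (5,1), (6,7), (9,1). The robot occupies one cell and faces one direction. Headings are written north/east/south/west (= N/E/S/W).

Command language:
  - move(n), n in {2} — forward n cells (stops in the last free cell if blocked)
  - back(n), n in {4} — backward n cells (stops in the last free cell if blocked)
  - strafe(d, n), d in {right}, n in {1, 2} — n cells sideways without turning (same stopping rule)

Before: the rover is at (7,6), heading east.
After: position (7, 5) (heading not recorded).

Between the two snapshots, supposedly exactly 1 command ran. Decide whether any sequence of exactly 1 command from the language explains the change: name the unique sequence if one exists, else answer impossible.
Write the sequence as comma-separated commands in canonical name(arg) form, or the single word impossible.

initial: at (7,6), heading east
1. strafe(right, 1) → at (7,5), heading east
all 4 alternatives checked — unique.

strafe(right, 1)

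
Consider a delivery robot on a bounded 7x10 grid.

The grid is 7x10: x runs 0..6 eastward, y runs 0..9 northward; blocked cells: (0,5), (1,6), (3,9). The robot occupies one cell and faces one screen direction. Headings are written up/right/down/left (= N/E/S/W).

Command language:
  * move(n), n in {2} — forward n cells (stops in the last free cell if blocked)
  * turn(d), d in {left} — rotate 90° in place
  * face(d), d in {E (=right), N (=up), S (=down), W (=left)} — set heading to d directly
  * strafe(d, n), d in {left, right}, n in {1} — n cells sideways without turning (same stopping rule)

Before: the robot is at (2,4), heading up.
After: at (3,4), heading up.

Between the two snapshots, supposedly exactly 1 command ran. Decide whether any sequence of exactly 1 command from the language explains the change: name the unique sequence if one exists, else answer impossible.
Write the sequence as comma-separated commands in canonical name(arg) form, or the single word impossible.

key: heading stays N — the single command does not turn
t0: at (2,4), heading up
t=1 strafe(right, 1) ⇒ at (3,4), heading up
uniquely the one of 8 1-step routes that fits.

strafe(right, 1)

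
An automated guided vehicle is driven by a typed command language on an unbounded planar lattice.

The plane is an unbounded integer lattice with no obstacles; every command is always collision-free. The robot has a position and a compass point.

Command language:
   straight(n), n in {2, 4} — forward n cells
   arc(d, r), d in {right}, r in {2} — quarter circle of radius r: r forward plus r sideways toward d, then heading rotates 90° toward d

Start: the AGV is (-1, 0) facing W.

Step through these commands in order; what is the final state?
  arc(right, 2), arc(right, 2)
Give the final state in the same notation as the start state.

start: (-1, 0) facing W
[1] after arc(right, 2): (-3, 2) facing N
[2] after arc(right, 2): (-1, 4) facing E

(-1, 4) facing E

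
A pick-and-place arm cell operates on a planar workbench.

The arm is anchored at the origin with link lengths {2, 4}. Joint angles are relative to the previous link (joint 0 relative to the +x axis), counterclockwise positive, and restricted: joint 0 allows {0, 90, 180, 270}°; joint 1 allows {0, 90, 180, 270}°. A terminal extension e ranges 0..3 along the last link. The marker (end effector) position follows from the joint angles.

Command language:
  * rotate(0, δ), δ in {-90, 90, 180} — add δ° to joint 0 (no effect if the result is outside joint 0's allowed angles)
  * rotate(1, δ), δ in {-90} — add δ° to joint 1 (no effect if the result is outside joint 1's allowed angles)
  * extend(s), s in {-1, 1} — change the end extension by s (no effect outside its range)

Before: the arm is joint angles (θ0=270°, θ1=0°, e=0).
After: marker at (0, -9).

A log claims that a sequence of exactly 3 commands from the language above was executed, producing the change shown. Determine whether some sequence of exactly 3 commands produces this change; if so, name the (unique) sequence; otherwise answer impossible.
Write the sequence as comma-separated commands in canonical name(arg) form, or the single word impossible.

extend(1), extend(1), extend(1)

initial: joint angles (θ0=270°, θ1=0°, e=0)
t=1 extend(1) ⇒ joint angles (θ0=270°, θ1=0°, e=1)
t=2 extend(1) ⇒ joint angles (θ0=270°, θ1=0°, e=2)
t=3 extend(1) ⇒ joint angles (θ0=270°, θ1=0°, e=3)
uniquely the one of 216 3-step routes that fits.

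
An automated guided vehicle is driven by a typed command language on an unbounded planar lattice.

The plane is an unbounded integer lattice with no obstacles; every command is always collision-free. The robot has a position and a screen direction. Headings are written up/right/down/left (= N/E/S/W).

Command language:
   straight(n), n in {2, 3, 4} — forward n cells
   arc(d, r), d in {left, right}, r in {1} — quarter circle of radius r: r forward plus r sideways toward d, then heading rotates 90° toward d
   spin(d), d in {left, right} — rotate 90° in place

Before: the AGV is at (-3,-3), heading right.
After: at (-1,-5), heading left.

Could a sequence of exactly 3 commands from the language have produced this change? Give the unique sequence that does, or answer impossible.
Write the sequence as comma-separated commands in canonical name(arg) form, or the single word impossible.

straight(2), arc(right, 1), arc(right, 1)

key: position moved to (-1,-5) AND the heading swung to W — translation plus rotation needed
initial: at (-3,-3), heading right
step 1 (straight(2)): at (-1,-3), heading right
step 2 (arc(right, 1)): at (0,-4), heading down
step 3 (arc(right, 1)): at (-1,-5), heading left
uniquely the one of 343 3-step routes that fits.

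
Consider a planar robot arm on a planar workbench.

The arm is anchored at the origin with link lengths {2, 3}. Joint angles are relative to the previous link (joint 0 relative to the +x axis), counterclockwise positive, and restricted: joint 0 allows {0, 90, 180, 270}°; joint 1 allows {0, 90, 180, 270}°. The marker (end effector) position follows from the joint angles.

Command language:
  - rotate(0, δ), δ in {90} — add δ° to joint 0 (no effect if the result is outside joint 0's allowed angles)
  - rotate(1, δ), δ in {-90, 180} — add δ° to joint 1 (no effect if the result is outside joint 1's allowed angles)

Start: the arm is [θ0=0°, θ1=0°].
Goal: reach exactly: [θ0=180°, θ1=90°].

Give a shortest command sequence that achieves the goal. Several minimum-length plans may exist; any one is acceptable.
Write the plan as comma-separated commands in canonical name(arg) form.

rotate(1, 180), rotate(0, 90), rotate(0, 90), rotate(1, -90)

from: [θ0=0°, θ1=0°]
step 1 (rotate(1, 180)): [θ0=0°, θ1=180°]
step 2 (rotate(0, 90)): [θ0=90°, θ1=180°]
step 3 (rotate(0, 90)): [θ0=180°, θ1=180°]
step 4 (rotate(1, -90)): [θ0=180°, θ1=90°]
minimal: 4 command(s), checked below 4.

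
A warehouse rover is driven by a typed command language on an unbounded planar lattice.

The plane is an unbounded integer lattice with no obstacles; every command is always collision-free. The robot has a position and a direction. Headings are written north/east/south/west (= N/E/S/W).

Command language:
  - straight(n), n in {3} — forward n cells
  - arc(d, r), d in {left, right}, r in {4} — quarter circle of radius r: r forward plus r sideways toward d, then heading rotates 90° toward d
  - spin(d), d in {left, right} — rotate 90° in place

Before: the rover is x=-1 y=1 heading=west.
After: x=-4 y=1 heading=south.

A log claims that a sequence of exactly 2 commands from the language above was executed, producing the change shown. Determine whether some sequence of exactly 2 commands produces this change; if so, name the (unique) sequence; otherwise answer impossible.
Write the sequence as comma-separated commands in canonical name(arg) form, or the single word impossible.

key: cell and facing (now S) both changed — the 2 commands mix motion and turning
from: x=-1 y=1 heading=west
1. straight(3) → x=-4 y=1 heading=west
2. spin(left) → x=-4 y=1 heading=south
uniquely the one of 25 2-step routes that fits.

straight(3), spin(left)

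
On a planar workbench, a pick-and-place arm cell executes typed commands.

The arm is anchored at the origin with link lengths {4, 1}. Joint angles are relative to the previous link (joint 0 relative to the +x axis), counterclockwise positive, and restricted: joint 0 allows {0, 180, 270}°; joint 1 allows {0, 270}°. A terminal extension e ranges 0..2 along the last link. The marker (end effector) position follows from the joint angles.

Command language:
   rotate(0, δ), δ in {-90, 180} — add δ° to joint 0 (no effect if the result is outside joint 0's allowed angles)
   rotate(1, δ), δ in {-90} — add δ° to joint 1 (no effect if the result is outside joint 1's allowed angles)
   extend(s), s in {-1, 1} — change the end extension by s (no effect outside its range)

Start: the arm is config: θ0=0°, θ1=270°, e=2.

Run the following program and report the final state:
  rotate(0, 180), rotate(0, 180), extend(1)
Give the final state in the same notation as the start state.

config: θ0=0°, θ1=270°, e=2

begin: config: θ0=0°, θ1=270°, e=2
t=1 rotate(0, 180) ⇒ config: θ0=180°, θ1=270°, e=2
t=2 rotate(0, 180) ⇒ config: θ0=0°, θ1=270°, e=2
t=3 extend(1) ⇒ config: θ0=0°, θ1=270°, e=2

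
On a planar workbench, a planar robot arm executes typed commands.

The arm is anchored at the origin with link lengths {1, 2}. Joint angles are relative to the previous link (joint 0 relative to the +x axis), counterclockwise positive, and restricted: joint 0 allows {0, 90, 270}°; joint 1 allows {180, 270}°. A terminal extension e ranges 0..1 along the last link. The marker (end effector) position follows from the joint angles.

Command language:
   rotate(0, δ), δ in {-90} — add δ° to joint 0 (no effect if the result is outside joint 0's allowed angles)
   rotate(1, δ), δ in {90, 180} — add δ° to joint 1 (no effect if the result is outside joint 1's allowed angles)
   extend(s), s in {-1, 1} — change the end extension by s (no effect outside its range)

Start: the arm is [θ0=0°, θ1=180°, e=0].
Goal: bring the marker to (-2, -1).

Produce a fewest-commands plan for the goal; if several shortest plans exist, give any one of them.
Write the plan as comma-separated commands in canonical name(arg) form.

rotate(0, -90), rotate(1, 90)

initial: [θ0=0°, θ1=180°, e=0]
1. rotate(0, -90) → [θ0=270°, θ1=180°, e=0]
2. rotate(1, 90) → [θ0=270°, θ1=270°, e=0]
shorter routes all fall short; 2 is best.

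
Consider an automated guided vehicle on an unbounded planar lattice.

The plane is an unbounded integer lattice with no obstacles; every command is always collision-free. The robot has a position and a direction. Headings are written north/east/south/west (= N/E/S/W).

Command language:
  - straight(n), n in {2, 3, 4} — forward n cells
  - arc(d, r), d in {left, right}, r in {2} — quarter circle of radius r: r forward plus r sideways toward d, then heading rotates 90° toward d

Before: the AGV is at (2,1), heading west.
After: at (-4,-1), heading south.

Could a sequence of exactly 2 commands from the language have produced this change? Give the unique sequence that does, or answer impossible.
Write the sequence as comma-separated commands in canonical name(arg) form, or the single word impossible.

key: position moved to (-4,-1) AND the heading swung to S — translation plus rotation needed
from: at (2,1), heading west
[1] after straight(4): at (-2,1), heading west
[2] after arc(left, 2): at (-4,-1), heading south
all 25 alternatives checked — unique.

straight(4), arc(left, 2)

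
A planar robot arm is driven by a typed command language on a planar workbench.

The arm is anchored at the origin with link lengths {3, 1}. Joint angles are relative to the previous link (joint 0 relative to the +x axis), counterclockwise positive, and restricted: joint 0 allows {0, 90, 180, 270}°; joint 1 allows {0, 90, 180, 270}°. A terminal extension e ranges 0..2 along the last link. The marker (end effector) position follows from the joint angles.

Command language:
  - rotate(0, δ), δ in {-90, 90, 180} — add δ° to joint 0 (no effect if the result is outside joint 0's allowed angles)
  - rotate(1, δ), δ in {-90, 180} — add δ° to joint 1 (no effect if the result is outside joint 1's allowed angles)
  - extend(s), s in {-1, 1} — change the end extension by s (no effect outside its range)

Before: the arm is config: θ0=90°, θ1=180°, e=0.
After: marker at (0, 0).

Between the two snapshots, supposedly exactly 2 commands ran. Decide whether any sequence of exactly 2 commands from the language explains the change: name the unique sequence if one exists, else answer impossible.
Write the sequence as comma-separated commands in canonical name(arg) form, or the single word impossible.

extend(1), extend(1)

begin: config: θ0=90°, θ1=180°, e=0
step 1 (extend(1)): config: θ0=90°, θ1=180°, e=1
step 2 (extend(1)): config: θ0=90°, θ1=180°, e=2
no other 2-command option fits: unique.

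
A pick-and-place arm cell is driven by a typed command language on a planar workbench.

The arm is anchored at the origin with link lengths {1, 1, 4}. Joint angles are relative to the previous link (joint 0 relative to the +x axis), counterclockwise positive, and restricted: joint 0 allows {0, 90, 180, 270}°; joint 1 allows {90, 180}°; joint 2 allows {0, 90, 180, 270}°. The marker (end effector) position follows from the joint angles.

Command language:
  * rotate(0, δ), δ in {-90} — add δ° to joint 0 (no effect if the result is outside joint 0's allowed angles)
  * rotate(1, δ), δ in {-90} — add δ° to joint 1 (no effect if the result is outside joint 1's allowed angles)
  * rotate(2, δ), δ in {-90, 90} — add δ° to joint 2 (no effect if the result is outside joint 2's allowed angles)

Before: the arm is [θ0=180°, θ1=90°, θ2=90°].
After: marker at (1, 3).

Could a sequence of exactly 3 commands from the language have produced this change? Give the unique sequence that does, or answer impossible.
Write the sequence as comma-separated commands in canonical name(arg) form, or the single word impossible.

rotate(0, -90), rotate(0, -90), rotate(0, -90)

from: [θ0=180°, θ1=90°, θ2=90°]
[1] after rotate(0, -90): [θ0=90°, θ1=90°, θ2=90°]
[2] after rotate(0, -90): [θ0=0°, θ1=90°, θ2=90°]
[3] after rotate(0, -90): [θ0=270°, θ1=90°, θ2=90°]
uniquely the one of 64 3-step routes that fits.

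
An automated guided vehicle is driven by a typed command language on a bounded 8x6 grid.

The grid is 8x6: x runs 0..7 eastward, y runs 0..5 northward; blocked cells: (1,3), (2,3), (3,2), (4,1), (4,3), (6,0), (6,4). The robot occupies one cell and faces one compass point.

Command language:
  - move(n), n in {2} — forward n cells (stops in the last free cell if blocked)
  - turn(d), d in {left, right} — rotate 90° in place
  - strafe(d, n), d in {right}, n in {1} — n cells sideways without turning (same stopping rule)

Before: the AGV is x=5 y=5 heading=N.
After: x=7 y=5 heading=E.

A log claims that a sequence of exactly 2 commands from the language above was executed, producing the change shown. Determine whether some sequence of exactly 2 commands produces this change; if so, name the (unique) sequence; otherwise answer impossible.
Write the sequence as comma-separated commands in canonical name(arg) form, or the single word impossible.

key: cell and facing (now E) both changed — the 2 commands mix motion and turning
t0: x=5 y=5 heading=N
step 1 (turn(right)): x=5 y=5 heading=E
step 2 (move(2)): x=7 y=5 heading=E
all 16 alternatives checked — unique.

turn(right), move(2)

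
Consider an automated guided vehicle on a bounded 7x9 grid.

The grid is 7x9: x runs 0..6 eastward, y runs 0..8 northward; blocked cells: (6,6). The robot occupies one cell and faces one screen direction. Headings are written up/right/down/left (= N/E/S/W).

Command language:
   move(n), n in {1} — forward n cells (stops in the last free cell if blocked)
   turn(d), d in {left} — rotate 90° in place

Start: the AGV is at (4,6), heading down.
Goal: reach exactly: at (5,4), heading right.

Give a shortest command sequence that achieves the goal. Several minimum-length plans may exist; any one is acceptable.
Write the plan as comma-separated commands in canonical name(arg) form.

initial: at (4,6), heading down
[1] after move(1): at (4,5), heading down
[2] after move(1): at (4,4), heading down
[3] after turn(left): at (4,4), heading right
[4] after move(1): at (5,4), heading right
shorter routes all fall short; 4 is best.

move(1), move(1), turn(left), move(1)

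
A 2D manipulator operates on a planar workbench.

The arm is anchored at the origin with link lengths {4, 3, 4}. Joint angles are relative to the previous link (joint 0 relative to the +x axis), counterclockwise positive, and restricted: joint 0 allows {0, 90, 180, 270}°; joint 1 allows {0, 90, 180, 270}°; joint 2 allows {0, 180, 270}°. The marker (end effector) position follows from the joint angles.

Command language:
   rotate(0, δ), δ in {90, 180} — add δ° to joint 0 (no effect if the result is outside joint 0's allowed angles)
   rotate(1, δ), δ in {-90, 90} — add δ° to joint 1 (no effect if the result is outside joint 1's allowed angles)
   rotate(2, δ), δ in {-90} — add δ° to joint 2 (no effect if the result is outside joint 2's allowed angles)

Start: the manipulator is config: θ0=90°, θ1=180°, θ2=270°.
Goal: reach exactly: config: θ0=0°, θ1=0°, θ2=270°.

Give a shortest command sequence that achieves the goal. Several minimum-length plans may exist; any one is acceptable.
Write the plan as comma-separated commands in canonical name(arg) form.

begin: config: θ0=90°, θ1=180°, θ2=270°
1. rotate(0, 180) → config: θ0=270°, θ1=180°, θ2=270°
2. rotate(1, -90) → config: θ0=270°, θ1=90°, θ2=270°
3. rotate(1, -90) → config: θ0=270°, θ1=0°, θ2=270°
4. rotate(0, 90) → config: θ0=0°, θ1=0°, θ2=270°
no 3-step plan works, so 4 is optimal.

rotate(0, 180), rotate(1, -90), rotate(1, -90), rotate(0, 90)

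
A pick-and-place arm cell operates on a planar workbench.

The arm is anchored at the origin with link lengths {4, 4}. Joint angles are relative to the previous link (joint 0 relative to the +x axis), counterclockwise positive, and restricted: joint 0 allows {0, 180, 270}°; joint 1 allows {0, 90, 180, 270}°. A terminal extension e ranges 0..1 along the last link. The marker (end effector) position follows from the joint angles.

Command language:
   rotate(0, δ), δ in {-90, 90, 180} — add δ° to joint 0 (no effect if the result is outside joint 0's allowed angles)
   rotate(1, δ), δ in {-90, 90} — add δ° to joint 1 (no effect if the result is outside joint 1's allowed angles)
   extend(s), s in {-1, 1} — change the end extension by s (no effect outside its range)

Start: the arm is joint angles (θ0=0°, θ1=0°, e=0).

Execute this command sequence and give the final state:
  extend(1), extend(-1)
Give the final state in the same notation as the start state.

begin: joint angles (θ0=0°, θ1=0°, e=0)
[1] after extend(1): joint angles (θ0=0°, θ1=0°, e=1)
[2] after extend(-1): joint angles (θ0=0°, θ1=0°, e=0)

joint angles (θ0=0°, θ1=0°, e=0)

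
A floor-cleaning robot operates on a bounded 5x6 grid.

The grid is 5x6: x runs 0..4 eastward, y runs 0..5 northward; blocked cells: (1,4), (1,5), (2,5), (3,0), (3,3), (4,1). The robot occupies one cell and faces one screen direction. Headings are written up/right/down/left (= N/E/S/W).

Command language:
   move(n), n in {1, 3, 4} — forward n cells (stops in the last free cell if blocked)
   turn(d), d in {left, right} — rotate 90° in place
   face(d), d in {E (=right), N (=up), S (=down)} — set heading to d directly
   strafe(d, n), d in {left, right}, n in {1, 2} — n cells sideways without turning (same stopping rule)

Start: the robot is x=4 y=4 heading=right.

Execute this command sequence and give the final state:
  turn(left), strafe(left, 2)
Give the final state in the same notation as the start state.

start: x=4 y=4 heading=right
[1] after turn(left): x=4 y=4 heading=up
[2] after strafe(left, 2): x=2 y=4 heading=up

x=2 y=4 heading=up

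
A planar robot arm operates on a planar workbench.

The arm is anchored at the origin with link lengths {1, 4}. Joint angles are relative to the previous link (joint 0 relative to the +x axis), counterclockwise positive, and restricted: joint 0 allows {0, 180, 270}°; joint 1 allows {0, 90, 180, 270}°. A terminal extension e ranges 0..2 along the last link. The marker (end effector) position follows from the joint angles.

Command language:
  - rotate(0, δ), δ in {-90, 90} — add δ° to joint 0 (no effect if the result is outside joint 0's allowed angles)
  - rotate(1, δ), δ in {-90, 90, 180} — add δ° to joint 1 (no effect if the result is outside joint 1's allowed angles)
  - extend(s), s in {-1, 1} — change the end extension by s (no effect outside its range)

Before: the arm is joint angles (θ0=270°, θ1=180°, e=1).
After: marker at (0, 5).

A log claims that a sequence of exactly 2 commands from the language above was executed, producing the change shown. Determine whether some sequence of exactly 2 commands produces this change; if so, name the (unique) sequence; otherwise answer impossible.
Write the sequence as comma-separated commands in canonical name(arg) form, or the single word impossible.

extend(1), extend(1)

t0: joint angles (θ0=270°, θ1=180°, e=1)
t=1 extend(1) ⇒ joint angles (θ0=270°, θ1=180°, e=2)
t=2 extend(1) ⇒ joint angles (θ0=270°, θ1=180°, e=2)
uniquely the one of 49 2-step routes that fits.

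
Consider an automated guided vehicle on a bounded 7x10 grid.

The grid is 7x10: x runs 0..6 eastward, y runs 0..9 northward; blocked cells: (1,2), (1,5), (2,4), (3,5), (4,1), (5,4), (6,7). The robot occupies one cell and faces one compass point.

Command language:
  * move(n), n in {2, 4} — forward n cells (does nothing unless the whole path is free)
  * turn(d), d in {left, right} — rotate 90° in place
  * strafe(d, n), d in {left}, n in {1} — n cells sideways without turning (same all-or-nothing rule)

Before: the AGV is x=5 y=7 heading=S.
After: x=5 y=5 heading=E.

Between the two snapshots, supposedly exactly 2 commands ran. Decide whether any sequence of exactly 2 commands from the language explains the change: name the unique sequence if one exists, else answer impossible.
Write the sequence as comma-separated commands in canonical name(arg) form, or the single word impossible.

move(2), turn(left)

key: order matters: swapping move(2) and turn(left) lands elsewhere
t0: x=5 y=7 heading=S
t=1 move(2) ⇒ x=5 y=5 heading=S
t=2 turn(left) ⇒ x=5 y=5 heading=E
all 25 alternatives checked — unique.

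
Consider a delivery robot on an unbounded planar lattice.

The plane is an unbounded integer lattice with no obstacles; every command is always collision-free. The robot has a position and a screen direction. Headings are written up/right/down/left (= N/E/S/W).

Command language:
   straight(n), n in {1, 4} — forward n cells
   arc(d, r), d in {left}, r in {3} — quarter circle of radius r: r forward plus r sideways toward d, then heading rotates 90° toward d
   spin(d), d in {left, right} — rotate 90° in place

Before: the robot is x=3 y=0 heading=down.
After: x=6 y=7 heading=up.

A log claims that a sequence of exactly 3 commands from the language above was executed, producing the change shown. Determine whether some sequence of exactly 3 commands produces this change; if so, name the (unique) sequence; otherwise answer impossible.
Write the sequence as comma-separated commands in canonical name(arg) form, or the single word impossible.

key: position moved to (6,7) AND the heading swung to N — translation plus rotation needed
initial: x=3 y=0 heading=down
[1] after spin(left): x=3 y=0 heading=right
[2] after arc(left, 3): x=6 y=3 heading=up
[3] after straight(4): x=6 y=7 heading=up
no other 3-command option fits: unique.

spin(left), arc(left, 3), straight(4)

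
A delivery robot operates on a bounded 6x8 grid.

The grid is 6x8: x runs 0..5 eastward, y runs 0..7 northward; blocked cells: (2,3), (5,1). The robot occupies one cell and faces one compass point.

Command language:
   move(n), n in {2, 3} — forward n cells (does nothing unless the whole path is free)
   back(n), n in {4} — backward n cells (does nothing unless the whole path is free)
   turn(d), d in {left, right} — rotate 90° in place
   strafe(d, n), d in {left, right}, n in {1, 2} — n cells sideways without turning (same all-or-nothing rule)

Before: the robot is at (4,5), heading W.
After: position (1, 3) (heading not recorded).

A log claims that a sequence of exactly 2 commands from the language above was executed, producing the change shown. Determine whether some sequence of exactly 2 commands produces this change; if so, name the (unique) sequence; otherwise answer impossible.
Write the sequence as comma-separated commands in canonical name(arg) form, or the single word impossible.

move(3), strafe(left, 2)

key: running strafe(left, 2) before move(3) would end elsewhere — order is forced
initial: at (4,5), heading W
[1] after move(3): at (1,5), heading W
[2] after strafe(left, 2): at (1,3), heading W
all 81 alternatives checked — unique.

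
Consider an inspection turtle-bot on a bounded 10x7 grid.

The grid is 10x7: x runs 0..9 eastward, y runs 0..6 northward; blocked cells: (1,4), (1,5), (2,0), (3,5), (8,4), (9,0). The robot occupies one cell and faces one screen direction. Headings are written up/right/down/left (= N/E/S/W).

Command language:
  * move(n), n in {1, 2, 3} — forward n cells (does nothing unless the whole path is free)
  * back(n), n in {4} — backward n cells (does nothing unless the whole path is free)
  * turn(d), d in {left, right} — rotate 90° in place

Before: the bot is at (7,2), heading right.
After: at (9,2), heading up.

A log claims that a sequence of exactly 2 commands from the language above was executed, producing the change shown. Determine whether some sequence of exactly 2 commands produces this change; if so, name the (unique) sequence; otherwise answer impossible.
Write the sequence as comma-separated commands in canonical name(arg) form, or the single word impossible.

move(2), turn(left)

key: cell and facing (now N) both changed — the 2 commands mix motion and turning
t0: at (7,2), heading right
t=1 move(2) ⇒ at (9,2), heading right
t=2 turn(left) ⇒ at (9,2), heading up
uniquely the one of 36 2-step routes that fits.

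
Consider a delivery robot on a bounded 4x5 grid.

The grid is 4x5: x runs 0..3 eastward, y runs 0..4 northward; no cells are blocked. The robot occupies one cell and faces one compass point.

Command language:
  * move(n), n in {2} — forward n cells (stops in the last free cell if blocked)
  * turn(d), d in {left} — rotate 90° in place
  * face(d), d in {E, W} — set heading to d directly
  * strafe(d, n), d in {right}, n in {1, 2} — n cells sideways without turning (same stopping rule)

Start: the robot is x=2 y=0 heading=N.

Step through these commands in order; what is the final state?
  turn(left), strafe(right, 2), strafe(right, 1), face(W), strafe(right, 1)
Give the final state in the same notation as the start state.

x=2 y=4 heading=W

from: x=2 y=0 heading=N
1. turn(left) → x=2 y=0 heading=W
2. strafe(right, 2) → x=2 y=2 heading=W
3. strafe(right, 1) → x=2 y=3 heading=W
4. face(W) → x=2 y=3 heading=W
5. strafe(right, 1) → x=2 y=4 heading=W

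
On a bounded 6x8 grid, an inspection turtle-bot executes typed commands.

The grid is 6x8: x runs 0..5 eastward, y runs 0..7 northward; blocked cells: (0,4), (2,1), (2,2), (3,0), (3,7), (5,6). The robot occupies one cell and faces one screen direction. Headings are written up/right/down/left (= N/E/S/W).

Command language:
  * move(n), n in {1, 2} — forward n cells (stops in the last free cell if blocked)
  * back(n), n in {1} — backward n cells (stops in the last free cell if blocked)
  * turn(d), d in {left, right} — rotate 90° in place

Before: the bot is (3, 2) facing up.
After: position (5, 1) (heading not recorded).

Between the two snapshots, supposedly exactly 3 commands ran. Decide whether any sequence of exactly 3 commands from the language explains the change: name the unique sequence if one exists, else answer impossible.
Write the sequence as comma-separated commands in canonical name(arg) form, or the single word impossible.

key: running move(2) before back(1) would end elsewhere — order is forced
from: (3, 2) facing up
[1] after back(1): (3, 1) facing up
[2] after turn(right): (3, 1) facing right
[3] after move(2): (5, 1) facing right
all 125 alternatives checked — unique.

back(1), turn(right), move(2)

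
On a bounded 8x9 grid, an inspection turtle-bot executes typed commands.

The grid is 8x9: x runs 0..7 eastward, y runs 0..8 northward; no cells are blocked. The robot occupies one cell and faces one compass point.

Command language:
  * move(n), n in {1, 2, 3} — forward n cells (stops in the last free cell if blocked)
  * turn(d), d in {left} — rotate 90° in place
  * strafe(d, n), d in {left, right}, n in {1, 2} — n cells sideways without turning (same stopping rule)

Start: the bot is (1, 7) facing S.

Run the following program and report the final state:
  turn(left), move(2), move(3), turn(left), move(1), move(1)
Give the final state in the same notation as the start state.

(6, 8) facing N

from: (1, 7) facing S
step 1 (turn(left)): (1, 7) facing E
step 2 (move(2)): (3, 7) facing E
step 3 (move(3)): (6, 7) facing E
step 4 (turn(left)): (6, 7) facing N
step 5 (move(1)): (6, 8) facing N
step 6 (move(1)): (6, 8) facing N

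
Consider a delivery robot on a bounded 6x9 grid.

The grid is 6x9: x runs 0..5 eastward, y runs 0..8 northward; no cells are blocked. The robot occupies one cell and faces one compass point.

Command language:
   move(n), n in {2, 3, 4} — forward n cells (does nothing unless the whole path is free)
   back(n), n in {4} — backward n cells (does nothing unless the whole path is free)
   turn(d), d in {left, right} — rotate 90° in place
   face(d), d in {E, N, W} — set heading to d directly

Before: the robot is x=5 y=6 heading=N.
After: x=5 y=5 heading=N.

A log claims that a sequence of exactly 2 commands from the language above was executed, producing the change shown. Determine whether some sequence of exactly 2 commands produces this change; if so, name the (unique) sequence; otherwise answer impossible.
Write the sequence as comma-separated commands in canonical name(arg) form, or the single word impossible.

back(4), move(3)

key: heading stays N — no command in the sequence turns
initial: x=5 y=6 heading=N
step 1 (back(4)): x=5 y=2 heading=N
step 2 (move(3)): x=5 y=5 heading=N
no other 2-command option fits: unique.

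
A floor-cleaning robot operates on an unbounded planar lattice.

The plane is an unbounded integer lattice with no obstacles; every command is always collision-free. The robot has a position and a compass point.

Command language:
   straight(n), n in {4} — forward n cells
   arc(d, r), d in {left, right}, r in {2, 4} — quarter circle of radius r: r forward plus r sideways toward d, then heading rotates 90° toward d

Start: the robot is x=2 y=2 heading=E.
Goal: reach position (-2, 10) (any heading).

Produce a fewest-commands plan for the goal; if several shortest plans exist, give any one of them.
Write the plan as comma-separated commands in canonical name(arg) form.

begin: x=2 y=2 heading=E
[1] after arc(left, 2): x=4 y=4 heading=N
[2] after arc(left, 2): x=2 y=6 heading=W
[3] after arc(right, 4): x=-2 y=10 heading=N
no 2-step plan works, so 3 is optimal.

arc(left, 2), arc(left, 2), arc(right, 4)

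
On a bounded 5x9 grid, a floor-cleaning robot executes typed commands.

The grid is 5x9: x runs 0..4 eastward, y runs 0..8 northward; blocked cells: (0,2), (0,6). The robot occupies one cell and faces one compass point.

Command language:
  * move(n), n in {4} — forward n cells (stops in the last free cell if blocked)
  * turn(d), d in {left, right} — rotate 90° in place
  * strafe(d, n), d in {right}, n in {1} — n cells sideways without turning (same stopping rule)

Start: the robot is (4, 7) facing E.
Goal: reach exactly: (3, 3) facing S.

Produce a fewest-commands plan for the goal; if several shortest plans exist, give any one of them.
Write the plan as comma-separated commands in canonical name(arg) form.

turn(right), move(4), strafe(right, 1)

from: (4, 7) facing E
t=1 turn(right) ⇒ (4, 7) facing S
t=2 move(4) ⇒ (4, 3) facing S
t=3 strafe(right, 1) ⇒ (3, 3) facing S
shorter routes all fall short; 3 is best.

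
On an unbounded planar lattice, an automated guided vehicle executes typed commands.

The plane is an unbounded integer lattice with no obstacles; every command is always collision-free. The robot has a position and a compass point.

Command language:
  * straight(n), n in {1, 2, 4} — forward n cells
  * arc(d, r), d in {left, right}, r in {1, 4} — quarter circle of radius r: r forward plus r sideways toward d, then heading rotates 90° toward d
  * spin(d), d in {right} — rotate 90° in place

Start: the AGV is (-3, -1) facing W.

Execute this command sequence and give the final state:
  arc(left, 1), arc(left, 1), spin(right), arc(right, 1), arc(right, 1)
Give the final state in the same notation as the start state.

initial: (-3, -1) facing W
step 1 (arc(left, 1)): (-4, -2) facing S
step 2 (arc(left, 1)): (-3, -3) facing E
step 3 (spin(right)): (-3, -3) facing S
step 4 (arc(right, 1)): (-4, -4) facing W
step 5 (arc(right, 1)): (-5, -3) facing N

(-5, -3) facing N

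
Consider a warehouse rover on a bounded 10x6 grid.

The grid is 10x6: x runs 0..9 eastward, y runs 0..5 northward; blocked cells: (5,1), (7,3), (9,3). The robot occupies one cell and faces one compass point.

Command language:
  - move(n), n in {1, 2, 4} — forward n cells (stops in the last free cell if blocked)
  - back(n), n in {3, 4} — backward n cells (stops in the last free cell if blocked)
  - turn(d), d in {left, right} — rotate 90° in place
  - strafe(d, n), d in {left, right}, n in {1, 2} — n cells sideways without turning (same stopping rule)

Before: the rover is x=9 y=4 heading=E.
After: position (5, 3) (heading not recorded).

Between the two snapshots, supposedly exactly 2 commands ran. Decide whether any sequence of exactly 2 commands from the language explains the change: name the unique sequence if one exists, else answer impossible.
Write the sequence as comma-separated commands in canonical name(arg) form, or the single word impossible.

key: running strafe(right, 1) before back(4) would end elsewhere — order is forced
start: x=9 y=4 heading=E
t=1 back(4) ⇒ x=5 y=4 heading=E
t=2 strafe(right, 1) ⇒ x=5 y=3 heading=E
no other 2-command option fits: unique.

back(4), strafe(right, 1)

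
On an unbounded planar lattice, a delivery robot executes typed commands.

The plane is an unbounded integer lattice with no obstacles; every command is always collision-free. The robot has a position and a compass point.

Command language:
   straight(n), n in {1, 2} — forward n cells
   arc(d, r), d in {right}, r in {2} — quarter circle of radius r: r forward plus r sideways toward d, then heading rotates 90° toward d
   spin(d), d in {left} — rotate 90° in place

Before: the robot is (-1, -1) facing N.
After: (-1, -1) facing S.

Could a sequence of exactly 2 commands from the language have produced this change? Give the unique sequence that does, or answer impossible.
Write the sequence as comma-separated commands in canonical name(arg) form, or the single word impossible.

key: parked at (-1,-1) the whole time — nothing moves the robot
t0: (-1, -1) facing N
[1] after spin(left): (-1, -1) facing W
[2] after spin(left): (-1, -1) facing S
no rival 2-sequence matches.

spin(left), spin(left)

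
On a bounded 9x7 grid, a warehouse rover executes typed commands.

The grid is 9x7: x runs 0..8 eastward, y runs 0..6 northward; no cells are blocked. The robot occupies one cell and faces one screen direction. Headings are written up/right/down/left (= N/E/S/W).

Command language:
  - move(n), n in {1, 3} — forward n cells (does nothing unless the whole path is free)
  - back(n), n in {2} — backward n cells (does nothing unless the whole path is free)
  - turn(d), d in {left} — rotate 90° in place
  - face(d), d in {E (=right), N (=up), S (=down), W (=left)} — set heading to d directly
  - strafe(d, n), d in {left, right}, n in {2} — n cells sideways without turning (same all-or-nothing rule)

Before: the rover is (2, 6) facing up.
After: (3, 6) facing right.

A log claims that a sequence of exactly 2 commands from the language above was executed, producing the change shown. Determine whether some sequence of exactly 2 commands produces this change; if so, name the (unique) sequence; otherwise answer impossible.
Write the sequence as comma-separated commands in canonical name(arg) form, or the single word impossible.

key: position moved to (3,6) AND the heading swung to E — translation plus rotation needed
start: (2, 6) facing up
t=1 face(E) ⇒ (2, 6) facing right
t=2 move(1) ⇒ (3, 6) facing right
no other 2-command option fits: unique.

face(E), move(1)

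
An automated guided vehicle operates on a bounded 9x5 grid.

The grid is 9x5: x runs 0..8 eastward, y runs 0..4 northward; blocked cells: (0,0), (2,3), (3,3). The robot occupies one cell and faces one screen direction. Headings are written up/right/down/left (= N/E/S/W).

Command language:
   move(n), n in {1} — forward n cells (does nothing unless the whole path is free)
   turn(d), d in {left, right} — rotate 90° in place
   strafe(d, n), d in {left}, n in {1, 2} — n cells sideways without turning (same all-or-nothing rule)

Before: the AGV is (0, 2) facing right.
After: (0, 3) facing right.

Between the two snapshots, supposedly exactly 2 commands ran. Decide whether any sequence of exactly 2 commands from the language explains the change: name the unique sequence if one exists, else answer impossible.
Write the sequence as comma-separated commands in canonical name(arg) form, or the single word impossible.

key: running strafe(left, 2) before strafe(left, 1) would end elsewhere — order is forced
begin: (0, 2) facing right
step 1 (strafe(left, 1)): (0, 3) facing right
step 2 (strafe(left, 2)): (0, 3) facing right
no rival 2-sequence matches.

strafe(left, 1), strafe(left, 2)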